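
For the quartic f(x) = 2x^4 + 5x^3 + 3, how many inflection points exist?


Inflection points occur where f''(x) = 0 and concavity changes.
f(x) = 2x^4 + 5x^3 + 3
f'(x) = 8x^3 + 15x^2
f''(x) = 24x^2 + 30x
This is a quadratic in x. Use the discriminant to count real roots.
Discriminant = (30)^2 - 4 * 24 * 0
= 900 - 0
= 900
Since discriminant > 0, f''(x) = 0 has 2 distinct real solutions.
A quadratic with two distinct real roots changes sign at each root, so concavity changes at both.
Number of inflection points: 2

2


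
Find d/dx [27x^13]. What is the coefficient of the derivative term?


We apply the power rule: d/dx [ax^n] = a*n * x^(n-1)
d/dx [27x^13]
= 27 * 13 * x^(13-1)
= 351x^12
The coefficient is 351

351


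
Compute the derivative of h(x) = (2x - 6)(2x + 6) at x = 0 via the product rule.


Let u(x) = 2x - 6 and v(x) = 2x + 6
u'(x) = 2
v'(x) = 2
Product rule: h'(x) = u'(x)*v(x) + u(x)*v'(x)
= 2 * (2x + 6) + (2x - 6) * 2
At x = 0:
u(0) = 2 * 0 - 6 = -6
v(0) = 2 * 0 + 6 = 6
h'(0) = 2 * 6 + (-6) * 2
= 12 - 12
= 0

0


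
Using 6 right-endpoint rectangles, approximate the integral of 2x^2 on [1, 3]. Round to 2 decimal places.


Right Riemann sum uses right endpoints of each subinterval.
Interval: [1, 3], n = 6
dx = (3 - 1) / 6 = 1/3
Right endpoints: [4/3, 5/3, 2, 7/3, 8/3, 3]
f values: [32/9, 50/9, 8, 98/9, 128/9, 18]
Sum = dx * (sum of f values)
= 1/3 * 542/9
= 542/27 ≈ 20.07

20.07


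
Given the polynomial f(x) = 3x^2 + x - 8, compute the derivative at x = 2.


Differentiate term by term using power and sum rules:
f(x) = 3x^2 + x - 8
f'(x) = 6x + 1
Substitute x = 2:
f'(2) = 6 * 2 + 1
= 12 + 1
= 13

13


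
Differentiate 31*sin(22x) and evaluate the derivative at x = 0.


Apply the chain rule to differentiate 31*sin(22x):
d/dx [31*sin(22x)]
= 31 * cos(22x) * d/dx(22x)
= 31 * 22 * cos(22x)
= 682 * cos(22x)
Evaluate at x = 0:
= 682 * cos(0)
= 682 * 1
= 682

682


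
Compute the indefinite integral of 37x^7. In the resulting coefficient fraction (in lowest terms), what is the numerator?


Apply the power rule for integration:
integral of ax^n dx = a/(n+1) * x^(n+1) + C
integral of 37x^7 dx
= 37/8 * x^8 + C
The coefficient in lowest terms is 37/8, and its numerator is 37

37


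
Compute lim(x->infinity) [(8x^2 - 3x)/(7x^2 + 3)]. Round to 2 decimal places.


For limits at infinity with equal-degree polynomials,
we compare leading coefficients.
Numerator leading term: 8x^2
Denominator leading term: 7x^2
Divide both by x^2:
lim = (8 - 3/x) / (7 + 3/x^2)
As x -> infinity, the 1/x and 1/x^2 terms vanish:
= 8/7 ≈ 1.14

1.14


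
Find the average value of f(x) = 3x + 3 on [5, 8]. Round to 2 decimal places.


Average value = 1/(b-a) * integral from a to b of f(x) dx
First compute the integral of 3x + 3:
F(x) = (3/2)x^2 + 3x
F(8) = 3/2 * 64 + 3 * 8 = 120
F(5) = 3/2 * 25 + 3 * 5 = 105/2
Integral = 120 - 105/2 = 135/2
Average = (135/2) / (8 - 5) = (135/2) / 3
= 45/2 = 22.50

22.50


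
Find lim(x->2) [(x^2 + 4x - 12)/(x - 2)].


Direct substitution gives 0/0, so we factor the numerator.
Factor: (x^2 + 4x - 12) = (x - 2)(x + 6)
Cancel the common factor (x - 2):
(x^2 + 4x - 12)/(x - 2) = (x + 6)
Now substitute x = 2:
= (2) - (-6) = 8

8


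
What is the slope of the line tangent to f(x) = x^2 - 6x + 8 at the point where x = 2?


The slope of the tangent line equals f'(x) at the point.
f(x) = x^2 - 6x + 8
f'(x) = 2x - 6
At x = 2:
f'(2) = 2 * 2 - 6
= 4 - 6
= -2

-2


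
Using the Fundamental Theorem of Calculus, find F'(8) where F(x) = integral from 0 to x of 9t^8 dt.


By the Fundamental Theorem of Calculus (Part 1):
If F(x) = integral from 0 to x of f(t) dt, then F'(x) = f(x)
Here f(t) = 9t^8
So F'(x) = 9x^8
Evaluate at x = 8:
F'(8) = 9 * 8^8
= 9 * 16777216
= 150994944

150994944


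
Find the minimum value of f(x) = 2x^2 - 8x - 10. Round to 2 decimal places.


For a quadratic f(x) = ax^2 + bx + c with a > 0, the minimum is at the vertex.
Vertex x-coordinate: x = -b/(2a)
x = -(-8) / (2 * 2)
x = 8/4 = 2
Substitute back to find the minimum value:
f(2) = 2 * 2^2 - 8 * 2 - 10
= 8 - 16 - 10
= -18 = -18.00

-18.00


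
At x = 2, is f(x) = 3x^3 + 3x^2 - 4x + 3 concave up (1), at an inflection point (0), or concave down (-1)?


Concavity is determined by the sign of f''(x).
f(x) = 3x^3 + 3x^2 - 4x + 3
f'(x) = 9x^2 + 6x - 4
f''(x) = 18x + 6
f''(2) = 18 * 2 + 6
= 36 + 6
= 42
Since f''(2) > 0, the function is concave up (1)

1


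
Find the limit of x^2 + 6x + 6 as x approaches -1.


Since polynomials are continuous, we use direct substitution.
lim(x->-1) of x^2 + 6x + 6
= 1 * (-1)^2 + 6 * (-1) + 6
= 1 - 6 + 6
= 1

1


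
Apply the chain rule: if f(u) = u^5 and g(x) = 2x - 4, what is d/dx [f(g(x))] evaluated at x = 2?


Using the chain rule: (f(g(x)))' = f'(g(x)) * g'(x)
First, find g(2):
g(2) = 2 * 2 - 4 = 0
Next, f'(u) = 5u^4
And g'(x) = 2
So f'(g(2)) * g'(2)
= 5 * 0^4 * 2
= 5 * 0 * 2
= 0

0


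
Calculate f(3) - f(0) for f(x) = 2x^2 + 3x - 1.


Net change = f(b) - f(a)
f(x) = 2x^2 + 3x - 1
Compute f(3):
f(3) = 2 * 3^2 + 3 * 3 - 1
= 18 + 9 - 1
= 26
Compute f(0):
f(0) = 2 * 0^2 + 3 * 0 - 1
= 0 + 0 - 1
= -1
Net change = 26 - (-1) = 27

27


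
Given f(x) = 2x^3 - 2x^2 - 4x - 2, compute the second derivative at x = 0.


First derivative:
f'(x) = 6x^2 - 4x - 4
Second derivative:
f''(x) = 12x - 4
Substitute x = 0:
f''(0) = 12 * 0 - 4
= 0 - 4
= -4

-4


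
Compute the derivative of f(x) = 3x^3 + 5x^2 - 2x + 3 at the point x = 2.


Differentiate f(x) = 3x^3 + 5x^2 - 2x + 3 term by term:
f'(x) = 9x^2 + 10x - 2
Substitute x = 2:
f'(2) = 9 * 2^2 + 10 * 2 - 2
= 36 + 20 - 2
= 54

54


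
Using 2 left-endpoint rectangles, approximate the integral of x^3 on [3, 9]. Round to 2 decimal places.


Left Riemann sum uses left endpoints of each subinterval.
Interval: [3, 9], n = 2
dx = (9 - 3) / 2 = 3
Left endpoints: [3, 6]
f values: [27, 216]
Sum = dx * (sum of f values)
= 3 * 243
= 729 = 729.00

729.00


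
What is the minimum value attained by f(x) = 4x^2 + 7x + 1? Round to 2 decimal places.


For a quadratic f(x) = ax^2 + bx + c with a > 0, the minimum is at the vertex.
Vertex x-coordinate: x = -b/(2a)
x = -(7) / (2 * 4)
x = -7/8
Substitute back to find the minimum value:
f(-7/8) = 4 * (-7/8)^2 + 7 * (-7/8) + 1
= 49/16 - 49/8 + 1
= -33/16 ≈ -2.06

-2.06


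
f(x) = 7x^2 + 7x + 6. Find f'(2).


Differentiate term by term using power and sum rules:
f(x) = 7x^2 + 7x + 6
f'(x) = 14x + 7
Substitute x = 2:
f'(2) = 14 * 2 + 7
= 28 + 7
= 35

35


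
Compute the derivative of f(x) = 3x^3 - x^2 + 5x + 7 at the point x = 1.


Differentiate f(x) = 3x^3 - x^2 + 5x + 7 term by term:
f'(x) = 9x^2 - 2x + 5
Substitute x = 1:
f'(1) = 9 * 1^2 - 2 * 1 + 5
= 9 - 2 + 5
= 12

12


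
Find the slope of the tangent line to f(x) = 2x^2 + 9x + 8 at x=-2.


The slope of the tangent line equals f'(x) at the point.
f(x) = 2x^2 + 9x + 8
f'(x) = 4x + 9
At x = -2:
f'(-2) = 4 * (-2) + 9
= -8 + 9
= 1

1


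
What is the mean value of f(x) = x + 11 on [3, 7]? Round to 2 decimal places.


Average value = 1/(b-a) * integral from a to b of f(x) dx
First compute the integral of x + 11:
F(x) = (1/2)x^2 + 11x
F(7) = 1/2 * 49 + 11 * 7 = 203/2
F(3) = 1/2 * 9 + 11 * 3 = 75/2
Integral = 203/2 - 75/2 = 64
Average = 64 / (7 - 3) = 64 / 4
= 16 = 16.00

16.00


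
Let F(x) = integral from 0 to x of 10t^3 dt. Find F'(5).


By the Fundamental Theorem of Calculus (Part 1):
If F(x) = integral from 0 to x of f(t) dt, then F'(x) = f(x)
Here f(t) = 10t^3
So F'(x) = 10x^3
Evaluate at x = 5:
F'(5) = 10 * 5^3
= 10 * 125
= 1250

1250


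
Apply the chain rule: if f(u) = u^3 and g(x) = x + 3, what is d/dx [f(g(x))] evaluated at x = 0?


Using the chain rule: (f(g(x)))' = f'(g(x)) * g'(x)
First, find g(0):
g(0) = 1 * 0 + 3 = 3
Next, f'(u) = 3u^2
And g'(x) = 1
So f'(g(0)) * g'(0)
= 3 * 3^2 * 1
= 3 * 9 * 1
= 27

27


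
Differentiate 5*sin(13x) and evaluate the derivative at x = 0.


Apply the chain rule to differentiate 5*sin(13x):
d/dx [5*sin(13x)]
= 5 * cos(13x) * d/dx(13x)
= 5 * 13 * cos(13x)
= 65 * cos(13x)
Evaluate at x = 0:
= 65 * cos(0)
= 65 * 1
= 65

65


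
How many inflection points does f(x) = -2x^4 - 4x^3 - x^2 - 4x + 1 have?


Inflection points occur where f''(x) = 0 and concavity changes.
f(x) = -2x^4 - 4x^3 - x^2 - 4x + 1
f'(x) = -8x^3 - 12x^2 - 2x - 4
f''(x) = -24x^2 - 24x - 2
This is a quadratic in x. Use the discriminant to count real roots.
Discriminant = (-24)^2 - 4 * (-24) * (-2)
= 576 - 192
= 384
Since discriminant > 0, f''(x) = 0 has 2 distinct real solutions.
A quadratic with two distinct real roots changes sign at each root, so concavity changes at both.
Number of inflection points: 2

2


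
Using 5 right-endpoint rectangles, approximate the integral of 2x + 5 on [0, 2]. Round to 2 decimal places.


Right Riemann sum uses right endpoints of each subinterval.
Interval: [0, 2], n = 5
dx = (2 - 0) / 5 = 2/5
Right endpoints: [2/5, 4/5, 6/5, 8/5, 2]
f values: [29/5, 33/5, 37/5, 41/5, 9]
Sum = dx * (sum of f values)
= 2/5 * 37
= 74/5 = 14.80

14.80


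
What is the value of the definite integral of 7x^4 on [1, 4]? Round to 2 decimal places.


Find the antiderivative of 7x^4:
F(x) = 7/5 * x^5
Apply the Fundamental Theorem of Calculus:
F(4) - F(1)
= 7/5 * 4^5 - 7/5 * 1^5
= 7/5 * (1024 - 1)
= 7/5 * 1023
= 7161/5 = 1432.20

1432.20


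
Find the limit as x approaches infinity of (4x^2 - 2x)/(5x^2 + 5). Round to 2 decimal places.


For limits at infinity with equal-degree polynomials,
we compare leading coefficients.
Numerator leading term: 4x^2
Denominator leading term: 5x^2
Divide both by x^2:
lim = (4 - 2/x) / (5 + 5/x^2)
As x -> infinity, the 1/x and 1/x^2 terms vanish:
= 4/5 = 0.80

0.80


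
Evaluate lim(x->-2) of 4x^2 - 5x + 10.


Since polynomials are continuous, we use direct substitution.
lim(x->-2) of 4x^2 - 5x + 10
= 4 * (-2)^2 - 5 * (-2) + 10
= 16 + 10 + 10
= 36

36


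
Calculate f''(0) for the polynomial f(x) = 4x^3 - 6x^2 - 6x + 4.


First derivative:
f'(x) = 12x^2 - 12x - 6
Second derivative:
f''(x) = 24x - 12
Substitute x = 0:
f''(0) = 24 * 0 - 12
= 0 - 12
= -12

-12


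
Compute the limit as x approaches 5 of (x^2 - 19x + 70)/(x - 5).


Direct substitution gives 0/0, so we factor the numerator.
Factor: (x^2 - 19x + 70) = (x - 5)(x - 14)
Cancel the common factor (x - 5):
(x^2 - 19x + 70)/(x - 5) = (x - 14)
Now substitute x = 5:
= (5) - (14) = -9

-9


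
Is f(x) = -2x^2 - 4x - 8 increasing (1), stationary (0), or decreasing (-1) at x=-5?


Compute f'(x) to determine behavior:
f'(x) = -4x - 4
f'(-5) = -4 * (-5) - 4
= 20 - 4
= 16
Since f'(-5) > 0, the function is increasing (1)

1


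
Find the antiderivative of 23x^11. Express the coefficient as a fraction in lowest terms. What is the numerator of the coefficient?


Apply the power rule for integration:
integral of ax^n dx = a/(n+1) * x^(n+1) + C
integral of 23x^11 dx
= 23/12 * x^12 + C
The coefficient in lowest terms is 23/12, and its numerator is 23

23


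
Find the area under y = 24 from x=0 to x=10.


The area under a constant function y = 24 is a rectangle.
Width = 10 - 0 = 10
Height = 24
Area = width * height
= 10 * 24
= 240

240


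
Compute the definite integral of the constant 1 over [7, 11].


The integral of a constant k over [a, b] equals k * (b - a).
integral from 7 to 11 of 1 dx
= 1 * (11 - 7)
= 1 * 4
= 4

4


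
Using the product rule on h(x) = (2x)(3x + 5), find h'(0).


Let u(x) = 2x and v(x) = 3x + 5
u'(x) = 2
v'(x) = 3
Product rule: h'(x) = u'(x)*v(x) + u(x)*v'(x)
= 2 * (3x + 5) + (2x) * 3
At x = 0:
u(0) = 2 * 0 + 0 = 0
v(0) = 3 * 0 + 5 = 5
h'(0) = 2 * 5 + 0 * 3
= 10 + 0
= 10

10


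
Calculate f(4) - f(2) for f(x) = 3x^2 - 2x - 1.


Net change = f(b) - f(a)
f(x) = 3x^2 - 2x - 1
Compute f(4):
f(4) = 3 * 4^2 - 2 * 4 - 1
= 48 - 8 - 1
= 39
Compute f(2):
f(2) = 3 * 2^2 - 2 * 2 - 1
= 12 - 4 - 1
= 7
Net change = 39 - 7 = 32

32


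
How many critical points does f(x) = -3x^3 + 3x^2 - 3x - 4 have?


Find where f'(x) = 0:
f(x) = -3x^3 + 3x^2 - 3x - 4
f'(x) = -9x^2 + 6x - 3
This is a quadratic in x. Use the discriminant to count real roots.
Discriminant = (6)^2 - 4 * (-9) * (-3)
= 36 - 108
= -72
Since discriminant < 0, f'(x) = 0 has no real solutions.
Number of critical points: 0

0


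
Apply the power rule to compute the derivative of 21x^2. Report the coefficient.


We apply the power rule: d/dx [ax^n] = a*n * x^(n-1)
d/dx [21x^2]
= 21 * 2 * x^(2-1)
= 42x
The coefficient is 42

42


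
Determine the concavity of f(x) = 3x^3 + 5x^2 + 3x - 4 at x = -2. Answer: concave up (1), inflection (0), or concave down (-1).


Concavity is determined by the sign of f''(x).
f(x) = 3x^3 + 5x^2 + 3x - 4
f'(x) = 9x^2 + 10x + 3
f''(x) = 18x + 10
f''(-2) = 18 * (-2) + 10
= -36 + 10
= -26
Since f''(-2) < 0, the function is concave down (-1)

-1


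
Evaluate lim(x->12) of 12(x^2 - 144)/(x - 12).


Direct substitution gives 0/0, so we factor the numerator.
Factor: 12(x^2 - 144) = 12 * (x - 12)(x + 12)
Cancel the common factor (x - 12):
12(x^2 - 144)/(x - 12) = 12 * (x + 12)
Now substitute x = 12:
= 12 * (12 + 12) = 288

288


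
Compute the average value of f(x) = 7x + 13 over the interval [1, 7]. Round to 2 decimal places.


Average value = 1/(b-a) * integral from a to b of f(x) dx
First compute the integral of 7x + 13:
F(x) = (7/2)x^2 + 13x
F(7) = 7/2 * 49 + 13 * 7 = 525/2
F(1) = 7/2 * 1 + 13 * 1 = 33/2
Integral = 525/2 - 33/2 = 246
Average = 246 / (7 - 1) = 246 / 6
= 41 = 41.00

41.00


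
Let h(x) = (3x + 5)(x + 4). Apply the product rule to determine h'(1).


Let u(x) = 3x + 5 and v(x) = x + 4
u'(x) = 3
v'(x) = 1
Product rule: h'(x) = u'(x)*v(x) + u(x)*v'(x)
= 3 * (x + 4) + (3x + 5) * 1
At x = 1:
u(1) = 3 * 1 + 5 = 8
v(1) = 1 * 1 + 4 = 5
h'(1) = 3 * 5 + 8 * 1
= 15 + 8
= 23

23


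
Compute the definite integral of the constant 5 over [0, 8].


The integral of a constant k over [a, b] equals k * (b - a).
integral from 0 to 8 of 5 dx
= 5 * (8 - 0)
= 5 * 8
= 40

40


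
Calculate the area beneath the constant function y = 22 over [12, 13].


The area under a constant function y = 22 is a rectangle.
Width = 13 - 12 = 1
Height = 22
Area = width * height
= 1 * 22
= 22

22


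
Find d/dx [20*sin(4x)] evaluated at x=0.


Apply the chain rule to differentiate 20*sin(4x):
d/dx [20*sin(4x)]
= 20 * cos(4x) * d/dx(4x)
= 20 * 4 * cos(4x)
= 80 * cos(4x)
Evaluate at x = 0:
= 80 * cos(0)
= 80 * 1
= 80

80


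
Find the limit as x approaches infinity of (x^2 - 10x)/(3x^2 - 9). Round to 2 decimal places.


For limits at infinity with equal-degree polynomials,
we compare leading coefficients.
Numerator leading term: x^2
Denominator leading term: 3x^2
Divide both by x^2:
lim = (1 - 10/x) / (3 - 9/x^2)
As x -> infinity, the 1/x and 1/x^2 terms vanish:
= 1/3 ≈ 0.33

0.33


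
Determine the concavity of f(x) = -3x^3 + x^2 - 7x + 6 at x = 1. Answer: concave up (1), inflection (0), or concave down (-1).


Concavity is determined by the sign of f''(x).
f(x) = -3x^3 + x^2 - 7x + 6
f'(x) = -9x^2 + 2x - 7
f''(x) = -18x + 2
f''(1) = -18 * 1 + 2
= -18 + 2
= -16
Since f''(1) < 0, the function is concave down (-1)

-1


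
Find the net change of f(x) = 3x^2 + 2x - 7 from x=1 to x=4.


Net change = f(b) - f(a)
f(x) = 3x^2 + 2x - 7
Compute f(4):
f(4) = 3 * 4^2 + 2 * 4 - 7
= 48 + 8 - 7
= 49
Compute f(1):
f(1) = 3 * 1^2 + 2 * 1 - 7
= 3 + 2 - 7
= -2
Net change = 49 - (-2) = 51

51


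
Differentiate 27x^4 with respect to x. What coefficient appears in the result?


We apply the power rule: d/dx [ax^n] = a*n * x^(n-1)
d/dx [27x^4]
= 27 * 4 * x^(4-1)
= 108x^3
The coefficient is 108

108


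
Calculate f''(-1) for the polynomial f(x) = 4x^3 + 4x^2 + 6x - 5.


First derivative:
f'(x) = 12x^2 + 8x + 6
Second derivative:
f''(x) = 24x + 8
Substitute x = -1:
f''(-1) = 24 * (-1) + 8
= -24 + 8
= -16

-16


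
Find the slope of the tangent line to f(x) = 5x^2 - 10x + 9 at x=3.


The slope of the tangent line equals f'(x) at the point.
f(x) = 5x^2 - 10x + 9
f'(x) = 10x - 10
At x = 3:
f'(3) = 10 * 3 - 10
= 30 - 10
= 20

20


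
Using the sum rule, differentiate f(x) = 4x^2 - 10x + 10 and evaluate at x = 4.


Differentiate term by term using power and sum rules:
f(x) = 4x^2 - 10x + 10
f'(x) = 8x - 10
Substitute x = 4:
f'(4) = 8 * 4 - 10
= 32 - 10
= 22

22


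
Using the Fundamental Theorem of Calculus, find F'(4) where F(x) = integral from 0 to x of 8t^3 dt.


By the Fundamental Theorem of Calculus (Part 1):
If F(x) = integral from 0 to x of f(t) dt, then F'(x) = f(x)
Here f(t) = 8t^3
So F'(x) = 8x^3
Evaluate at x = 4:
F'(4) = 8 * 4^3
= 8 * 64
= 512

512


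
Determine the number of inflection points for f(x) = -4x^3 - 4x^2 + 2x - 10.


Inflection points occur where f''(x) = 0 and concavity changes.
f(x) = -4x^3 - 4x^2 + 2x - 10
f'(x) = -12x^2 - 8x + 2
f''(x) = -24x - 8
Set f''(x) = 0:
-24x - 8 = 0
x = 8 / (-24) = -1/3
Since f''(x) is linear (degree 1), it changes sign at this point.
Therefore there is exactly 1 inflection point.

1


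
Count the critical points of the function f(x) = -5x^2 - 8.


Find where f'(x) = 0:
f'(x) = -10x
Set f'(x) = 0:
-10x = 0
x = 0 / (-10) = 0
This is a linear equation in x, so there is exactly one solution.
Number of critical points: 1

1


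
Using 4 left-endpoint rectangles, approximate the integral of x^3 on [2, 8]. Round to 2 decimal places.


Left Riemann sum uses left endpoints of each subinterval.
Interval: [2, 8], n = 4
dx = (8 - 2) / 4 = 3/2
Left endpoints: [2, 7/2, 5, 13/2]
f values: [8, 343/8, 125, 2197/8]
Sum = dx * (sum of f values)
= 3/2 * 901/2
= 2703/4 = 675.75

675.75


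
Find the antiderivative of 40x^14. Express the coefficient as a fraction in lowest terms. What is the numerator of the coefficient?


Apply the power rule for integration:
integral of ax^n dx = a/(n+1) * x^(n+1) + C
integral of 40x^14 dx
= 40/15 * x^15 + C
= 8/3 * x^15 + C
The coefficient in lowest terms is 8/3, and its numerator is 8

8


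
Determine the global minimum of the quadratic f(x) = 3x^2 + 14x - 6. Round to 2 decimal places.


For a quadratic f(x) = ax^2 + bx + c with a > 0, the minimum is at the vertex.
Vertex x-coordinate: x = -b/(2a)
x = -(14) / (2 * 3)
x = -14/6 = -7/3
Substitute back to find the minimum value:
f(-7/3) = 3 * (-7/3)^2 + 14 * (-7/3) - 6
= 49/3 - 98/3 - 6
= -67/3 ≈ -22.33

-22.33


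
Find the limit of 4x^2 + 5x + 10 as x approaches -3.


Since polynomials are continuous, we use direct substitution.
lim(x->-3) of 4x^2 + 5x + 10
= 4 * (-3)^2 + 5 * (-3) + 10
= 36 - 15 + 10
= 31

31


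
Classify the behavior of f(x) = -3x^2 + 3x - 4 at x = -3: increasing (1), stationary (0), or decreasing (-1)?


Compute f'(x) to determine behavior:
f'(x) = -6x + 3
f'(-3) = -6 * (-3) + 3
= 18 + 3
= 21
Since f'(-3) > 0, the function is increasing (1)

1


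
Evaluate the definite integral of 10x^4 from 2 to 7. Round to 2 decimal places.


Find the antiderivative of 10x^4:
F(x) = 10/5 * x^5
Apply the Fundamental Theorem of Calculus:
F(7) - F(2)
= 10/5 * 7^5 - 10/5 * 2^5
= 10/5 * (16807 - 32)
= 10/5 * 16775
= 33550 = 33550.00

33550.00


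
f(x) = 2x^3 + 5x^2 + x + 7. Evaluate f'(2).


Differentiate f(x) = 2x^3 + 5x^2 + x + 7 term by term:
f'(x) = 6x^2 + 10x + 1
Substitute x = 2:
f'(2) = 6 * 2^2 + 10 * 2 + 1
= 24 + 20 + 1
= 45

45


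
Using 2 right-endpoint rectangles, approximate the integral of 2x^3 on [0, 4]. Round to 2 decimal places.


Right Riemann sum uses right endpoints of each subinterval.
Interval: [0, 4], n = 2
dx = (4 - 0) / 2 = 2
Right endpoints: [2, 4]
f values: [16, 128]
Sum = dx * (sum of f values)
= 2 * 144
= 288 = 288.00

288.00


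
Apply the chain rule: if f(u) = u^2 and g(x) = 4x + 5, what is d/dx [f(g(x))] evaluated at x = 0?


Using the chain rule: (f(g(x)))' = f'(g(x)) * g'(x)
First, find g(0):
g(0) = 4 * 0 + 5 = 5
Next, f'(u) = 2u
And g'(x) = 4
So f'(g(0)) * g'(0)
= 2 * 5 * 4
= 40

40


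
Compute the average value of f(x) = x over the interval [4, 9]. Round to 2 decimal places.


Average value = 1/(b-a) * integral from a to b of f(x) dx
First compute the integral of x:
F(x) = (1/2)x^2
F(9) = 1/2 * 81 + 0 * 9 = 81/2
F(4) = 1/2 * 16 + 0 * 4 = 8
Integral = 81/2 - 8 = 65/2
Average = (65/2) / (9 - 4) = (65/2) / 5
= 13/2 = 6.50

6.50


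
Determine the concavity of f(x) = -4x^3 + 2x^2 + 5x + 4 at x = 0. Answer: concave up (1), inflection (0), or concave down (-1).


Concavity is determined by the sign of f''(x).
f(x) = -4x^3 + 2x^2 + 5x + 4
f'(x) = -12x^2 + 4x + 5
f''(x) = -24x + 4
f''(0) = -24 * 0 + 4
= 0 + 4
= 4
Since f''(0) > 0, the function is concave up (1)

1


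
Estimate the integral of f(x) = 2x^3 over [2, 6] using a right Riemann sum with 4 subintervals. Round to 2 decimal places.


Right Riemann sum uses right endpoints of each subinterval.
Interval: [2, 6], n = 4
dx = (6 - 2) / 4 = 1
Right endpoints: [3, 4, 5, 6]
f values: [54, 128, 250, 432]
Sum = dx * (sum of f values)
= 1 * 864
= 864 = 864.00

864.00


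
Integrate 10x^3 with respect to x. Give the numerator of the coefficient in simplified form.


Apply the power rule for integration:
integral of ax^n dx = a/(n+1) * x^(n+1) + C
integral of 10x^3 dx
= 10/4 * x^4 + C
= 5/2 * x^4 + C
The coefficient in lowest terms is 5/2, and its numerator is 5

5


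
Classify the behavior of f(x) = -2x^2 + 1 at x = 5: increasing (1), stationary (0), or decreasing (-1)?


Compute f'(x) to determine behavior:
f'(x) = -4x
f'(5) = -4 * 5 + 0
= -20 + 0
= -20
Since f'(5) < 0, the function is decreasing (-1)

-1


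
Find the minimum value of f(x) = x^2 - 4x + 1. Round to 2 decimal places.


For a quadratic f(x) = ax^2 + bx + c with a > 0, the minimum is at the vertex.
Vertex x-coordinate: x = -b/(2a)
x = -(-4) / (2 * 1)
x = 4/2 = 2
Substitute back to find the minimum value:
f(2) = 1 * 2^2 - 4 * 2 + 1
= 4 - 8 + 1
= -3 = -3.00

-3.00


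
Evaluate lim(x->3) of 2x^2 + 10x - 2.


Since polynomials are continuous, we use direct substitution.
lim(x->3) of 2x^2 + 10x - 2
= 2 * 3^2 + 10 * 3 - 2
= 18 + 30 - 2
= 46

46


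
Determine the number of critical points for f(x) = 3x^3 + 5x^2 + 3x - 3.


Find where f'(x) = 0:
f(x) = 3x^3 + 5x^2 + 3x - 3
f'(x) = 9x^2 + 10x + 3
This is a quadratic in x. Use the discriminant to count real roots.
Discriminant = (10)^2 - 4 * 9 * 3
= 100 - 108
= -8
Since discriminant < 0, f'(x) = 0 has no real solutions.
Number of critical points: 0

0


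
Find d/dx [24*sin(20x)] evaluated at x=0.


Apply the chain rule to differentiate 24*sin(20x):
d/dx [24*sin(20x)]
= 24 * cos(20x) * d/dx(20x)
= 24 * 20 * cos(20x)
= 480 * cos(20x)
Evaluate at x = 0:
= 480 * cos(0)
= 480 * 1
= 480

480


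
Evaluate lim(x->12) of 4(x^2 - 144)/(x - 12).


Direct substitution gives 0/0, so we factor the numerator.
Factor: 4(x^2 - 144) = 4 * (x - 12)(x + 12)
Cancel the common factor (x - 12):
4(x^2 - 144)/(x - 12) = 4 * (x + 12)
Now substitute x = 12:
= 4 * (12 + 12) = 96

96


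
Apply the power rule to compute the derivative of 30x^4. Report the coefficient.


We apply the power rule: d/dx [ax^n] = a*n * x^(n-1)
d/dx [30x^4]
= 30 * 4 * x^(4-1)
= 120x^3
The coefficient is 120

120


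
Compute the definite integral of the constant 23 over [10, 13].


The integral of a constant k over [a, b] equals k * (b - a).
integral from 10 to 13 of 23 dx
= 23 * (13 - 10)
= 23 * 3
= 69

69


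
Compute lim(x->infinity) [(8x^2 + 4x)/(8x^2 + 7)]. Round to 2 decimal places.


For limits at infinity with equal-degree polynomials,
we compare leading coefficients.
Numerator leading term: 8x^2
Denominator leading term: 8x^2
Divide both by x^2:
lim = (8 + 4/x) / (8 + 7/x^2)
As x -> infinity, the 1/x and 1/x^2 terms vanish:
= 8/8 = 1 = 1.00

1.00


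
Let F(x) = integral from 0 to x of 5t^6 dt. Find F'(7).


By the Fundamental Theorem of Calculus (Part 1):
If F(x) = integral from 0 to x of f(t) dt, then F'(x) = f(x)
Here f(t) = 5t^6
So F'(x) = 5x^6
Evaluate at x = 7:
F'(7) = 5 * 7^6
= 5 * 117649
= 588245

588245


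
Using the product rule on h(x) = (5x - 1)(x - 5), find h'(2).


Let u(x) = 5x - 1 and v(x) = x - 5
u'(x) = 5
v'(x) = 1
Product rule: h'(x) = u'(x)*v(x) + u(x)*v'(x)
= 5 * (x - 5) + (5x - 1) * 1
At x = 2:
u(2) = 5 * 2 - 1 = 9
v(2) = 1 * 2 - 5 = -3
h'(2) = 5 * (-3) + 9 * 1
= -15 + 9
= -6

-6


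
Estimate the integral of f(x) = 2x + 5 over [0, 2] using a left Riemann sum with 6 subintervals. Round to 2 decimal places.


Left Riemann sum uses left endpoints of each subinterval.
Interval: [0, 2], n = 6
dx = (2 - 0) / 6 = 1/3
Left endpoints: [0, 1/3, 2/3, 1, 4/3, 5/3]
f values: [5, 17/3, 19/3, 7, 23/3, 25/3]
Sum = dx * (sum of f values)
= 1/3 * 40
= 40/3 ≈ 13.33

13.33


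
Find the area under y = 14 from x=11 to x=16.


The area under a constant function y = 14 is a rectangle.
Width = 16 - 11 = 5
Height = 14
Area = width * height
= 5 * 14
= 70

70


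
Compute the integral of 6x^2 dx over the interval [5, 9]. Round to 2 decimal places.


Find the antiderivative of 6x^2:
F(x) = 6/3 * x^3
Apply the Fundamental Theorem of Calculus:
F(9) - F(5)
= 6/3 * 9^3 - 6/3 * 5^3
= 6/3 * (729 - 125)
= 6/3 * 604
= 1208 = 1208.00

1208.00


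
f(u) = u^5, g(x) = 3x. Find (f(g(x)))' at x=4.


Using the chain rule: (f(g(x)))' = f'(g(x)) * g'(x)
First, find g(4):
g(4) = 3 * 4 + 0 = 12
Next, f'(u) = 5u^4
And g'(x) = 3
So f'(g(4)) * g'(4)
= 5 * 12^4 * 3
= 5 * 20736 * 3
= 311040

311040


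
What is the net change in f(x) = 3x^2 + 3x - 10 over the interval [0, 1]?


Net change = f(b) - f(a)
f(x) = 3x^2 + 3x - 10
Compute f(1):
f(1) = 3 * 1^2 + 3 * 1 - 10
= 3 + 3 - 10
= -4
Compute f(0):
f(0) = 3 * 0^2 + 3 * 0 - 10
= 0 + 0 - 10
= -10
Net change = -4 - (-10) = 6

6


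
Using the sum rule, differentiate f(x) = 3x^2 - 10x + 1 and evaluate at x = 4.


Differentiate term by term using power and sum rules:
f(x) = 3x^2 - 10x + 1
f'(x) = 6x - 10
Substitute x = 4:
f'(4) = 6 * 4 - 10
= 24 - 10
= 14

14


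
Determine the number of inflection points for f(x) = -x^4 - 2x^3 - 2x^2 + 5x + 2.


Inflection points occur where f''(x) = 0 and concavity changes.
f(x) = -x^4 - 2x^3 - 2x^2 + 5x + 2
f'(x) = -4x^3 - 6x^2 - 4x + 5
f''(x) = -12x^2 - 12x - 4
This is a quadratic in x. Use the discriminant to count real roots.
Discriminant = (-12)^2 - 4 * (-12) * (-4)
= 144 - 192
= -48
Since discriminant < 0, f''(x) = 0 has no real solutions.
Number of inflection points: 0

0


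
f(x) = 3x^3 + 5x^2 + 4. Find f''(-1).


First derivative:
f'(x) = 9x^2 + 10x
Second derivative:
f''(x) = 18x + 10
Substitute x = -1:
f''(-1) = 18 * (-1) + 10
= -18 + 10
= -8

-8


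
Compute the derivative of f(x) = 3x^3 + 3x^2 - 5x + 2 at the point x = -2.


Differentiate f(x) = 3x^3 + 3x^2 - 5x + 2 term by term:
f'(x) = 9x^2 + 6x - 5
Substitute x = -2:
f'(-2) = 9 * (-2)^2 + 6 * (-2) - 5
= 36 - 12 - 5
= 19

19


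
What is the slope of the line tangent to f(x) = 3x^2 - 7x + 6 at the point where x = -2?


The slope of the tangent line equals f'(x) at the point.
f(x) = 3x^2 - 7x + 6
f'(x) = 6x - 7
At x = -2:
f'(-2) = 6 * (-2) - 7
= -12 - 7
= -19

-19


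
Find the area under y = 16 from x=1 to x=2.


The area under a constant function y = 16 is a rectangle.
Width = 2 - 1 = 1
Height = 16
Area = width * height
= 1 * 16
= 16

16


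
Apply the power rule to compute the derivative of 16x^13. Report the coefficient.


We apply the power rule: d/dx [ax^n] = a*n * x^(n-1)
d/dx [16x^13]
= 16 * 13 * x^(13-1)
= 208x^12
The coefficient is 208

208


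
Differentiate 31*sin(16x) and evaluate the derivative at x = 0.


Apply the chain rule to differentiate 31*sin(16x):
d/dx [31*sin(16x)]
= 31 * cos(16x) * d/dx(16x)
= 31 * 16 * cos(16x)
= 496 * cos(16x)
Evaluate at x = 0:
= 496 * cos(0)
= 496 * 1
= 496

496


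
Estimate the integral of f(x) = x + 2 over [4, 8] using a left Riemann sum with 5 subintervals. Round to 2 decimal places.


Left Riemann sum uses left endpoints of each subinterval.
Interval: [4, 8], n = 5
dx = (8 - 4) / 5 = 4/5
Left endpoints: [4, 24/5, 28/5, 32/5, 36/5]
f values: [6, 34/5, 38/5, 42/5, 46/5]
Sum = dx * (sum of f values)
= 4/5 * 38
= 152/5 = 30.40

30.40


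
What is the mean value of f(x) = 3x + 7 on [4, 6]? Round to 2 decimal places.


Average value = 1/(b-a) * integral from a to b of f(x) dx
First compute the integral of 3x + 7:
F(x) = (3/2)x^2 + 7x
F(6) = 3/2 * 36 + 7 * 6 = 96
F(4) = 3/2 * 16 + 7 * 4 = 52
Integral = 96 - 52 = 44
Average = 44 / (6 - 4) = 44 / 2
= 22 = 22.00

22.00


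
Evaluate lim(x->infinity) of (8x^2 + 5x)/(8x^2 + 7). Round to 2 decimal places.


For limits at infinity with equal-degree polynomials,
we compare leading coefficients.
Numerator leading term: 8x^2
Denominator leading term: 8x^2
Divide both by x^2:
lim = (8 + 5/x) / (8 + 7/x^2)
As x -> infinity, the 1/x and 1/x^2 terms vanish:
= 8/8 = 1 = 1.00

1.00


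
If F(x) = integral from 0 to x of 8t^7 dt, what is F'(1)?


By the Fundamental Theorem of Calculus (Part 1):
If F(x) = integral from 0 to x of f(t) dt, then F'(x) = f(x)
Here f(t) = 8t^7
So F'(x) = 8x^7
Evaluate at x = 1:
F'(1) = 8 * 1^7
= 8 * 1
= 8

8


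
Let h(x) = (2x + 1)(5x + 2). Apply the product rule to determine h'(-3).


Let u(x) = 2x + 1 and v(x) = 5x + 2
u'(x) = 2
v'(x) = 5
Product rule: h'(x) = u'(x)*v(x) + u(x)*v'(x)
= 2 * (5x + 2) + (2x + 1) * 5
At x = -3:
u(-3) = 2 * (-3) + 1 = -5
v(-3) = 5 * (-3) + 2 = -13
h'(-3) = 2 * (-13) + (-5) * 5
= -26 - 25
= -51

-51


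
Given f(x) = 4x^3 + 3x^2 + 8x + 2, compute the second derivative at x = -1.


First derivative:
f'(x) = 12x^2 + 6x + 8
Second derivative:
f''(x) = 24x + 6
Substitute x = -1:
f''(-1) = 24 * (-1) + 6
= -24 + 6
= -18

-18


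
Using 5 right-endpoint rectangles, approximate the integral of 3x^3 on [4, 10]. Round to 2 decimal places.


Right Riemann sum uses right endpoints of each subinterval.
Interval: [4, 10], n = 5
dx = (10 - 4) / 5 = 6/5
Right endpoints: [26/5, 32/5, 38/5, 44/5, 10]
f values: [52728/125, 98304/125, 164616/125, 255552/125, 3000]
Sum = dx * (sum of f values)
= 6/5 * 37848/5
= 227088/25 = 9083.52

9083.52


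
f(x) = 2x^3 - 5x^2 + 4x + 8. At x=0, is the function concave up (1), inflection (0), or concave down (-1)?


Concavity is determined by the sign of f''(x).
f(x) = 2x^3 - 5x^2 + 4x + 8
f'(x) = 6x^2 - 10x + 4
f''(x) = 12x - 10
f''(0) = 12 * 0 - 10
= 0 - 10
= -10
Since f''(0) < 0, the function is concave down (-1)

-1


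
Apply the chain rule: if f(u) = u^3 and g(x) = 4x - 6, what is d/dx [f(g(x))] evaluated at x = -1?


Using the chain rule: (f(g(x)))' = f'(g(x)) * g'(x)
First, find g(-1):
g(-1) = 4 * (-1) - 6 = -10
Next, f'(u) = 3u^2
And g'(x) = 4
So f'(g(-1)) * g'(-1)
= 3 * (-10)^2 * 4
= 3 * 100 * 4
= 1200

1200


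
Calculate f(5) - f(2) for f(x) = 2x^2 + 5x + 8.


Net change = f(b) - f(a)
f(x) = 2x^2 + 5x + 8
Compute f(5):
f(5) = 2 * 5^2 + 5 * 5 + 8
= 50 + 25 + 8
= 83
Compute f(2):
f(2) = 2 * 2^2 + 5 * 2 + 8
= 8 + 10 + 8
= 26
Net change = 83 - 26 = 57

57


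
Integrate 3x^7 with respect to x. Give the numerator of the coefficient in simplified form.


Apply the power rule for integration:
integral of ax^n dx = a/(n+1) * x^(n+1) + C
integral of 3x^7 dx
= 3/8 * x^8 + C
The coefficient in lowest terms is 3/8, and its numerator is 3

3


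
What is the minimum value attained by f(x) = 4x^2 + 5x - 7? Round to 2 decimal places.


For a quadratic f(x) = ax^2 + bx + c with a > 0, the minimum is at the vertex.
Vertex x-coordinate: x = -b/(2a)
x = -(5) / (2 * 4)
x = -5/8
Substitute back to find the minimum value:
f(-5/8) = 4 * (-5/8)^2 + 5 * (-5/8) - 7
= 25/16 - 25/8 - 7
= -137/16 ≈ -8.56

-8.56


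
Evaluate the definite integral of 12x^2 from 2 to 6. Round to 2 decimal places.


Find the antiderivative of 12x^2:
F(x) = 12/3 * x^3
Apply the Fundamental Theorem of Calculus:
F(6) - F(2)
= 12/3 * 6^3 - 12/3 * 2^3
= 12/3 * (216 - 8)
= 12/3 * 208
= 832 = 832.00

832.00


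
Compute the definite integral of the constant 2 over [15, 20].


The integral of a constant k over [a, b] equals k * (b - a).
integral from 15 to 20 of 2 dx
= 2 * (20 - 15)
= 2 * 5
= 10

10


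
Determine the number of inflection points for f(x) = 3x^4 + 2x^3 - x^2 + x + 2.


Inflection points occur where f''(x) = 0 and concavity changes.
f(x) = 3x^4 + 2x^3 - x^2 + x + 2
f'(x) = 12x^3 + 6x^2 - 2x + 1
f''(x) = 36x^2 + 12x - 2
This is a quadratic in x. Use the discriminant to count real roots.
Discriminant = (12)^2 - 4 * 36 * (-2)
= 144 - (-288)
= 432
Since discriminant > 0, f''(x) = 0 has 2 distinct real solutions.
A quadratic with two distinct real roots changes sign at each root, so concavity changes at both.
Number of inflection points: 2

2


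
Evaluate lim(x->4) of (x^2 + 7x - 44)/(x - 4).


Direct substitution gives 0/0, so we factor the numerator.
Factor: (x^2 + 7x - 44) = (x - 4)(x + 11)
Cancel the common factor (x - 4):
(x^2 + 7x - 44)/(x - 4) = (x + 11)
Now substitute x = 4:
= (4) - (-11) = 15

15


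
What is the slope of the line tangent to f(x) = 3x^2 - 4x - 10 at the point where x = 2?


The slope of the tangent line equals f'(x) at the point.
f(x) = 3x^2 - 4x - 10
f'(x) = 6x - 4
At x = 2:
f'(2) = 6 * 2 - 4
= 12 - 4
= 8

8


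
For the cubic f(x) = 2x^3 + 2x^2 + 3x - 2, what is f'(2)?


Differentiate f(x) = 2x^3 + 2x^2 + 3x - 2 term by term:
f'(x) = 6x^2 + 4x + 3
Substitute x = 2:
f'(2) = 6 * 2^2 + 4 * 2 + 3
= 24 + 8 + 3
= 35

35


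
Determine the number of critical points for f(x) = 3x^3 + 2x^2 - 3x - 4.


Find where f'(x) = 0:
f(x) = 3x^3 + 2x^2 - 3x - 4
f'(x) = 9x^2 + 4x - 3
This is a quadratic in x. Use the discriminant to count real roots.
Discriminant = (4)^2 - 4 * 9 * (-3)
= 16 - (-108)
= 124
Since discriminant > 0, f'(x) = 0 has 2 real solutions.
Number of critical points: 2

2


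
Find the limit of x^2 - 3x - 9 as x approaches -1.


Since polynomials are continuous, we use direct substitution.
lim(x->-1) of x^2 - 3x - 9
= 1 * (-1)^2 - 3 * (-1) - 9
= 1 + 3 - 9
= -5

-5


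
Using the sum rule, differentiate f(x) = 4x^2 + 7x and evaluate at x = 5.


Differentiate term by term using power and sum rules:
f(x) = 4x^2 + 7x
f'(x) = 8x + 7
Substitute x = 5:
f'(5) = 8 * 5 + 7
= 40 + 7
= 47

47


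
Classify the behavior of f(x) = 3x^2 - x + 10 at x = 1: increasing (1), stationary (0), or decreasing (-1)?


Compute f'(x) to determine behavior:
f'(x) = 6x - 1
f'(1) = 6 * 1 - 1
= 6 - 1
= 5
Since f'(1) > 0, the function is increasing (1)

1


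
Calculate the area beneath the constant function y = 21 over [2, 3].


The area under a constant function y = 21 is a rectangle.
Width = 3 - 2 = 1
Height = 21
Area = width * height
= 1 * 21
= 21

21


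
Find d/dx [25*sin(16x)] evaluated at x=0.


Apply the chain rule to differentiate 25*sin(16x):
d/dx [25*sin(16x)]
= 25 * cos(16x) * d/dx(16x)
= 25 * 16 * cos(16x)
= 400 * cos(16x)
Evaluate at x = 0:
= 400 * cos(0)
= 400 * 1
= 400

400


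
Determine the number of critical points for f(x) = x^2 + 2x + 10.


Find where f'(x) = 0:
f'(x) = 2x + 2
Set f'(x) = 0:
2x + 2 = 0
x = -2 / 2 = -1
This is a linear equation in x, so there is exactly one solution.
Number of critical points: 1

1


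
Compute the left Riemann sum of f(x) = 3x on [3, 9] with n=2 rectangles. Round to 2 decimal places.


Left Riemann sum uses left endpoints of each subinterval.
Interval: [3, 9], n = 2
dx = (9 - 3) / 2 = 3
Left endpoints: [3, 6]
f values: [9, 18]
Sum = dx * (sum of f values)
= 3 * 27
= 81 = 81.00

81.00


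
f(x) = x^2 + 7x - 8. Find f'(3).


Differentiate term by term using power and sum rules:
f(x) = x^2 + 7x - 8
f'(x) = 2x + 7
Substitute x = 3:
f'(3) = 2 * 3 + 7
= 6 + 7
= 13

13


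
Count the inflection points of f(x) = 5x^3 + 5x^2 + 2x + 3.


Inflection points occur where f''(x) = 0 and concavity changes.
f(x) = 5x^3 + 5x^2 + 2x + 3
f'(x) = 15x^2 + 10x + 2
f''(x) = 30x + 10
Set f''(x) = 0:
30x + 10 = 0
x = -10 / 30 = -1/3
Since f''(x) is linear (degree 1), it changes sign at this point.
Therefore there is exactly 1 inflection point.

1


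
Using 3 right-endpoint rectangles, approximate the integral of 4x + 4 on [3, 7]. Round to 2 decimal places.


Right Riemann sum uses right endpoints of each subinterval.
Interval: [3, 7], n = 3
dx = (7 - 3) / 3 = 4/3
Right endpoints: [13/3, 17/3, 7]
f values: [64/3, 80/3, 32]
Sum = dx * (sum of f values)
= 4/3 * 80
= 320/3 ≈ 106.67

106.67


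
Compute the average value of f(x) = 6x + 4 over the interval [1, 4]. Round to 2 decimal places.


Average value = 1/(b-a) * integral from a to b of f(x) dx
First compute the integral of 6x + 4:
F(x) = 3x^2 + 4x
F(4) = 3 * 16 + 4 * 4 = 64
F(1) = 3 * 1 + 4 * 1 = 7
Integral = 64 - 7 = 57
Average = 57 / (4 - 1) = 57 / 3
= 19 = 19.00

19.00


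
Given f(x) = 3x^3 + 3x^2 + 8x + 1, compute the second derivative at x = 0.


First derivative:
f'(x) = 9x^2 + 6x + 8
Second derivative:
f''(x) = 18x + 6
Substitute x = 0:
f''(0) = 18 * 0 + 6
= 0 + 6
= 6

6


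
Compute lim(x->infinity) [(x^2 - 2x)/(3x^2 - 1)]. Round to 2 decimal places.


For limits at infinity with equal-degree polynomials,
we compare leading coefficients.
Numerator leading term: x^2
Denominator leading term: 3x^2
Divide both by x^2:
lim = (1 - 2/x) / (3 - 1/x^2)
As x -> infinity, the 1/x and 1/x^2 terms vanish:
= 1/3 ≈ 0.33

0.33


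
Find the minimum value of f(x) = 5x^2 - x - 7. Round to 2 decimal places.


For a quadratic f(x) = ax^2 + bx + c with a > 0, the minimum is at the vertex.
Vertex x-coordinate: x = -b/(2a)
x = -(-1) / (2 * 5)
x = 1/10
Substitute back to find the minimum value:
f(1/10) = 5 * (1/10)^2 - 1 * (1/10) - 7
= 1/20 - 1/10 - 7
= -141/20 = -7.05

-7.05


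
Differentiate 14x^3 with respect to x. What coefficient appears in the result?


We apply the power rule: d/dx [ax^n] = a*n * x^(n-1)
d/dx [14x^3]
= 14 * 3 * x^(3-1)
= 42x^2
The coefficient is 42

42


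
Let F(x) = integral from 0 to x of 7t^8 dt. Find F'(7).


By the Fundamental Theorem of Calculus (Part 1):
If F(x) = integral from 0 to x of f(t) dt, then F'(x) = f(x)
Here f(t) = 7t^8
So F'(x) = 7x^8
Evaluate at x = 7:
F'(7) = 7 * 7^8
= 7 * 5764801
= 40353607

40353607


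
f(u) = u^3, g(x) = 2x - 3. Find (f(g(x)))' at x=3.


Using the chain rule: (f(g(x)))' = f'(g(x)) * g'(x)
First, find g(3):
g(3) = 2 * 3 - 3 = 3
Next, f'(u) = 3u^2
And g'(x) = 2
So f'(g(3)) * g'(3)
= 3 * 3^2 * 2
= 3 * 9 * 2
= 54

54


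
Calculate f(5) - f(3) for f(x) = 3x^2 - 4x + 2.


Net change = f(b) - f(a)
f(x) = 3x^2 - 4x + 2
Compute f(5):
f(5) = 3 * 5^2 - 4 * 5 + 2
= 75 - 20 + 2
= 57
Compute f(3):
f(3) = 3 * 3^2 - 4 * 3 + 2
= 27 - 12 + 2
= 17
Net change = 57 - 17 = 40

40


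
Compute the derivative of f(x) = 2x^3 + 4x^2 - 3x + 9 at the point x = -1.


Differentiate f(x) = 2x^3 + 4x^2 - 3x + 9 term by term:
f'(x) = 6x^2 + 8x - 3
Substitute x = -1:
f'(-1) = 6 * (-1)^2 + 8 * (-1) - 3
= 6 - 8 - 3
= -5

-5


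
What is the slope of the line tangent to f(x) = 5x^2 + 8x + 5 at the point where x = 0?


The slope of the tangent line equals f'(x) at the point.
f(x) = 5x^2 + 8x + 5
f'(x) = 10x + 8
At x = 0:
f'(0) = 10 * 0 + 8
= 0 + 8
= 8

8


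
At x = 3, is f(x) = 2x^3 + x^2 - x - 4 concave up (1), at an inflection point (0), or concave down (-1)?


Concavity is determined by the sign of f''(x).
f(x) = 2x^3 + x^2 - x - 4
f'(x) = 6x^2 + 2x - 1
f''(x) = 12x + 2
f''(3) = 12 * 3 + 2
= 36 + 2
= 38
Since f''(3) > 0, the function is concave up (1)

1


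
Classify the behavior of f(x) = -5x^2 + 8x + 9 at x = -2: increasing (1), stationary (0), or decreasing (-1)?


Compute f'(x) to determine behavior:
f'(x) = -10x + 8
f'(-2) = -10 * (-2) + 8
= 20 + 8
= 28
Since f'(-2) > 0, the function is increasing (1)

1


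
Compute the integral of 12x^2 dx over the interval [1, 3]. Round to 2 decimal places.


Find the antiderivative of 12x^2:
F(x) = 12/3 * x^3
Apply the Fundamental Theorem of Calculus:
F(3) - F(1)
= 12/3 * 3^3 - 12/3 * 1^3
= 12/3 * (27 - 1)
= 12/3 * 26
= 104 = 104.00

104.00
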